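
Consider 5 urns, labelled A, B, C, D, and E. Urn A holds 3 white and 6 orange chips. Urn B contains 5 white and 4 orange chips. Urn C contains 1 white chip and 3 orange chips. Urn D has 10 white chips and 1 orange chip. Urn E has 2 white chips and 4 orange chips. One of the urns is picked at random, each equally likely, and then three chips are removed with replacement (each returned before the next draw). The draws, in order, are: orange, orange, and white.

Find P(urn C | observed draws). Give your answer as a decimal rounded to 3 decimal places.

For each hypothesis, P(data | H) works out to: P(data | urn A) = (6/9)(6/9)(3/9) = 0.14815; P(data | urn B) = (4/9)(4/9)(5/9) = 0.10974; P(data | urn C) = (3/4)(3/4)(1/4) = 0.14062; P(data | urn D) = (1/11)(1/11)(10/11) = 0.0075131; P(data | urn E) = (4/6)(4/6)(2/6) = 0.14815.
The prior-weighted likelihoods are 1/5 · 0.14815 = 0.02963, 1/5 · 0.10974 = 0.021948, 1/5 · 0.14062 = 0.028125, 1/5 · 0.0075131 = 0.0015026, 1/5 · 0.14815 = 0.02963; these sum to 0.11083.
So P(urn C | data) = (0.028125) / (0.11083) = 0.25376.

0.254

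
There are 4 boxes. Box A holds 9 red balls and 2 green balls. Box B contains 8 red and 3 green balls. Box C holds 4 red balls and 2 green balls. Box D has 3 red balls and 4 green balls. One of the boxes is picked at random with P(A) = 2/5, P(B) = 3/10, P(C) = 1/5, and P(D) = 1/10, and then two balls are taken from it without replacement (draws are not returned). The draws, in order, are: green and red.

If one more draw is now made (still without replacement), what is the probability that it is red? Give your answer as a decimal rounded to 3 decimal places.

0.754

Compute the likelihood of the observed sequence for each case: P(data | box A) = (2/11)(9/10) = 0.16364; P(data | box B) = (3/11)(8/10) = 0.21818; P(data | box C) = (2/6)(4/5) = 0.26667; P(data | box D) = (4/7)(3/6) = 0.28571.
The prior-weighted likelihoods are 2/5 · 0.16364 = 0.065455, 3/10 · 0.21818 = 0.065455, 1/5 · 0.26667 = 0.053333, 1/10 · 0.28571 = 0.028571; summing to 0.21281.
Normalising, the posterior is P(box A | data) = 0.30757, P(box B | data) = 0.30757, P(box C | data) = 0.25061, P(box D | data) = 0.13426.
Averaging over the posterior, P(red next | data) = (8/9)(0.30757) + (7/9)(0.30757) + (3/4)(0.25061) + (2/5)(0.13426) = 0.75427.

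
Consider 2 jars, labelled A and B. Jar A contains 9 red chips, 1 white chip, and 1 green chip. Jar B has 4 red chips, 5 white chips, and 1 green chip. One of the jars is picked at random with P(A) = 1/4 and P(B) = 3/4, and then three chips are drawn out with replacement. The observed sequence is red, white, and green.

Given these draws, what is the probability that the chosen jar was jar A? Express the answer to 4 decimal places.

0.1013

For each hypothesis, P(data | H) works out to: P(data | jar A) = (9/11)(1/11)(1/11) = 0.0067618; P(data | jar B) = (4/10)(5/10)(1/10) = 0.02.
Multiplying each by its prior: 1/4 · 0.0067618 = 0.0016905, 3/4 · 0.02 = 0.015; these sum to 0.01669.
So P(jar A | data) = (0.0016905) / (0.01669) = 0.10128.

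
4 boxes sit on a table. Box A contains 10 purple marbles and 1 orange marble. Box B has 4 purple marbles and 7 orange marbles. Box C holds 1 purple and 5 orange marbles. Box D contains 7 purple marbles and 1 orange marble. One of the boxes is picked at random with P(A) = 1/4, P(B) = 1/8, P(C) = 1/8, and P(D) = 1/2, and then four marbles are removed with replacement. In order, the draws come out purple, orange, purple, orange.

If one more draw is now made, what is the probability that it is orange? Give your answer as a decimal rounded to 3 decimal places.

0.427

Compute the likelihood of the observed sequence for each case: P(data | box A) = (10/11)(1/11)(10/11)(1/11) = 0.0068301; P(data | box B) = (4/11)(7/11)(4/11)(7/11) = 0.053548; P(data | box C) = (1/6)(5/6)(1/6)(5/6) = 0.01929; P(data | box D) = (7/8)(1/8)(7/8)(1/8) = 0.011963.
Weighting by the prior gives 1/4 · 0.0068301 = 0.0017075, 1/8 · 0.053548 = 0.0066935, 1/8 · 0.01929 = 0.0024113, 1/2 · 0.011963 = 0.0059814; these sum to 0.016794.
Dividing through by the total gives posterior P(box A | data) = 0.10168, P(box B | data) = 0.39857, P(box C | data) = 0.14358, P(box D | data) = 0.35617.
The predictive probability is P(orange next | data) = (1/11)(0.10168) + (7/11)(0.39857) + (5/6)(0.14358) + (1/8)(0.35617) = 0.42705.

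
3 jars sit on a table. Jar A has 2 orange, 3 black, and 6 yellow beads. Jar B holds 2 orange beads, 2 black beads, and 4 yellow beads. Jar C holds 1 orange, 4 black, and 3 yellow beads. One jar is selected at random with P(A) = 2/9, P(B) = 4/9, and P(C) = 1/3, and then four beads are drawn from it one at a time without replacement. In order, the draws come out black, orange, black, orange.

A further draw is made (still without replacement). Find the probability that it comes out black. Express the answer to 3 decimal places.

For each hypothesis, P(data | H) works out to: P(data | jar A) = (3/11)(2/10)(2/9)(1/8) = 0.0015152; P(data | jar B) = (2/8)(2/7)(1/6)(1/5) = 0.002381; P(data | jar C) = (4/8)(1/7)(3/6)(0/5) = 0.
Multiplying each by its prior: 2/9 · 0.0015152 = 0.0003367, 4/9 · 0.002381 = 0.0010582, 1/3 · 0 = 0; these sum to 0.0013949.
The posterior is then P(jar A | data) = 0.24138, P(jar B | data) = 0.75862, P(jar C | data) = 0.
Averaging over the posterior, P(black next | data) = (1/7)(0.24138) + (0)(0.75862) = 0.034483.

0.034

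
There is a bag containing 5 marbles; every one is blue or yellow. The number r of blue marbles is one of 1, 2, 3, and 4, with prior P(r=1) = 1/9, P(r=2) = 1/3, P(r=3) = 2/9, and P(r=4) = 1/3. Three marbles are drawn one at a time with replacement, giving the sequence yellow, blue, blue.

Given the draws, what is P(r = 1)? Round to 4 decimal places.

0.0323

Compute the likelihood of the observed sequence for each case: P(data | r = 1) = (4/5)(1/5)(1/5) = 0.032; P(data | r = 2) = (3/5)(2/5)(2/5) = 0.096; P(data | r = 3) = (2/5)(3/5)(3/5) = 0.144; P(data | r = 4) = (1/5)(4/5)(4/5) = 0.128.
Weighting by the prior gives 1/9 · 0.032 = 0.0035556, 1/3 · 0.096 = 0.032, 2/9 · 0.144 = 0.032, 1/3 · 0.128 = 0.042667; these sum to 0.11022.
Therefore the posterior P(r = 1 | data) = (0.0035556) / (0.11022) = 0.032258.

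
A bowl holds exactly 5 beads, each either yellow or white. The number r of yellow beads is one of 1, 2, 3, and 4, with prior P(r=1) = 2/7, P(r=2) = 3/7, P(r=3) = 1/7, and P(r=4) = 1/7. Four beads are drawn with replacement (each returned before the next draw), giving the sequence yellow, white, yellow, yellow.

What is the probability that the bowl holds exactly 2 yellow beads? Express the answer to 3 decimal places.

For each hypothesis, P(data | H) works out to: P(data | r = 1) = (1/5)(4/5)(1/5)(1/5) = 0.0064; P(data | r = 2) = (2/5)(3/5)(2/5)(2/5) = 0.0384; P(data | r = 3) = (3/5)(2/5)(3/5)(3/5) = 0.0864; P(data | r = 4) = (4/5)(1/5)(4/5)(4/5) = 0.1024.
Multiplying each by its prior: 2/7 · 0.0064 = 0.0018286, 3/7 · 0.0384 = 0.016457, 1/7 · 0.0864 = 0.012343, 1/7 · 0.1024 = 0.014629; summing to 0.045257.
So P(r = 2 | data) = (0.016457) / (0.045257) = 0.36364.

0.364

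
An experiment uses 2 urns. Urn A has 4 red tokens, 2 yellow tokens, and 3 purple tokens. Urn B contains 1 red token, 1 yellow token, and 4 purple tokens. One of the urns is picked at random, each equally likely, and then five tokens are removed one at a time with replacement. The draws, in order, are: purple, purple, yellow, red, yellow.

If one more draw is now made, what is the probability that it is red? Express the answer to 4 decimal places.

0.3173

For each hypothesis, P(data | H) works out to: P(data | urn A) = (3/9)(3/9)(2/9)(4/9)(2/9) = 0.0024387; P(data | urn B) = (4/6)(4/6)(1/6)(1/6)(1/6) = 0.0020576.
Weighting by the prior gives 1/2 · 0.0024387 = 0.0012193, 1/2 · 0.0020576 = 0.0010288; with total 0.0022481.
Dividing through by the total gives posterior P(urn A | data) = 0.54237, P(urn B | data) = 0.45763.
So P(red next | data) = Σ P(red next | H) P(H | data) = (4/9)(0.54237) + (1/6)(0.45763) = 0.31733.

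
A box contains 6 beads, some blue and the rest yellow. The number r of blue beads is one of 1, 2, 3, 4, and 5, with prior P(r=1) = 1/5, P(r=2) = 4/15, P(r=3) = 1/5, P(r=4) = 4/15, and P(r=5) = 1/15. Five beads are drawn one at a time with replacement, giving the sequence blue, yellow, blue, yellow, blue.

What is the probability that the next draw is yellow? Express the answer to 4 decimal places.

0.4586

For each hypothesis, P(data | H) works out to: P(data | r = 1) = (1/6)(5/6)(1/6)(5/6)(1/6) = 0.003215; P(data | r = 2) = (2/6)(4/6)(2/6)(4/6)(2/6) = 0.016461; P(data | r = 3) = (3/6)(3/6)(3/6)(3/6)(3/6) = 0.03125; P(data | r = 4) = (4/6)(2/6)(4/6)(2/6)(4/6) = 0.032922; P(data | r = 5) = (5/6)(1/6)(5/6)(1/6)(5/6) = 0.016075.
Weighting by the prior gives 1/5 · 0.003215 = 0.000643, 4/15 · 0.016461 = 0.0043896, 1/5 · 0.03125 = 0.00625, 4/15 · 0.032922 = 0.0087791, 1/15 · 0.016075 = 0.0010717; summing to 0.021133.
Dividing through by the total gives posterior P(r = 1 | data) = 0.030426, P(r = 2 | data) = 0.20771, P(r = 3 | data) = 0.29574, P(r = 4 | data) = 0.41542, P(r = 5 | data) = 0.05071.
So P(yellow next | data) = Σ P(yellow next | H) P(H | data) = (5/6)(0.030426) + (2/3)(0.20771) + (1/2)(0.29574) + (1/3)(0.41542) + (1/6)(0.05071) = 0.45862.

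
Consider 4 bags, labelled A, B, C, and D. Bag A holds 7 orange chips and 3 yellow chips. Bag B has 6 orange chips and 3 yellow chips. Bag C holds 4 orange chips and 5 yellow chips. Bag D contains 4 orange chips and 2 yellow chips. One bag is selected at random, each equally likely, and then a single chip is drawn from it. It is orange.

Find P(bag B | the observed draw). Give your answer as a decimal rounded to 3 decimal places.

The likelihood of this draw under each hypothesis: P(data | bag A) = (7/10) = 7/10; P(data | bag B) = (6/9) = 2/3; P(data | bag C) = (4/9) = 4/9; P(data | bag D) = (4/6) = 2/3.
Multiplying each by its prior: 1/4 · 7/10 = 7/40, 1/4 · 2/3 = 1/6, 1/4 · 4/9 = 1/9, 1/4 · 2/3 = 1/6; with total 223/360.
Hence P(bag B | data) = (1/6) / (223/360) = 60/223.

0.269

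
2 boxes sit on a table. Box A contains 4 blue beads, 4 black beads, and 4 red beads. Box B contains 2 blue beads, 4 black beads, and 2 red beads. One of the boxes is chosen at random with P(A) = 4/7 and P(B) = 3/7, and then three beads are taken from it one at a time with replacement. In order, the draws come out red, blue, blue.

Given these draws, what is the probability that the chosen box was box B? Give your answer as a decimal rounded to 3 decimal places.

0.240

The likelihood of the observed sequence under each hypothesis: P(data | box A) = (4/12)(4/12)(4/12) = 0.037037; P(data | box B) = (2/8)(2/8)(2/8) = 0.015625.
The prior-weighted likelihoods are 4/7 · 0.037037 = 0.021164, 3/7 · 0.015625 = 0.0066964; with total 0.02786.
By Bayes' rule, P(box B | data) = (0.0066964) / (0.02786) = 0.24036.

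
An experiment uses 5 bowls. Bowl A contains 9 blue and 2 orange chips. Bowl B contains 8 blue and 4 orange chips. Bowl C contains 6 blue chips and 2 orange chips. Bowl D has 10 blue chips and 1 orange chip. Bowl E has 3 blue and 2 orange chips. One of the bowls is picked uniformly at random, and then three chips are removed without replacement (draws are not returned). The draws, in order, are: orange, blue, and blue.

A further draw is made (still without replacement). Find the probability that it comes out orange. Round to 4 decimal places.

Compute the likelihood of the observed sequence for each case: P(data | bowl A) = (2/11)(9/10)(8/9) = 8/55; P(data | bowl B) = (4/12)(8/11)(7/10) = 28/165; P(data | bowl C) = (2/8)(6/7)(5/6) = 5/28; P(data | bowl D) = (1/11)(10/10)(9/9) = 1/11; P(data | bowl E) = (2/5)(3/4)(2/3) = 1/5.
Weighting by the prior gives 1/5 · 8/55 = 8/275, 1/5 · 28/165 = 28/825, 1/5 · 5/28 = 1/28, 1/5 · 1/11 = 1/55, 1/5 · 1/5 = 1/25; with total 145/924.
Dividing through by the total gives posterior P(bowl A | data) = 0.18538, P(bowl B | data) = 0.21628, P(bowl C | data) = 0.22759, P(bowl D | data) = 0.11586, P(bowl E | data) = 0.2549.
Averaging over the posterior, P(orange next | data) = (1/8)(0.18538) + (1/3)(0.21628) + (1/5)(0.22759) + (0)(0.11586) + (1/2)(0.2549) = 0.26823.

0.2682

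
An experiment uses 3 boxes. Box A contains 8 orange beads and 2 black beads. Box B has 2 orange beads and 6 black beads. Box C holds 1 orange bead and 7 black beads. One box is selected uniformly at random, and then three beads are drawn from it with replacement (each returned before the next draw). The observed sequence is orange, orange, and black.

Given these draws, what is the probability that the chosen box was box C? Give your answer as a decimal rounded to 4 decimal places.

0.0725

Under each hypothesis, the probability of the observed sequence is: P(data | box A) = (8/10)(8/10)(2/10) = 0.128; P(data | box B) = (2/8)(2/8)(6/8) = 0.046875; P(data | box C) = (1/8)(1/8)(7/8) = 0.013672.
Weighting by the prior gives 1/3 · 0.128 = 0.042667, 1/3 · 0.046875 = 0.015625, 1/3 · 0.013672 = 0.0045573; summing to 0.062849.
Hence P(box C | data) = (0.0045573) / (0.062849) = 0.072512.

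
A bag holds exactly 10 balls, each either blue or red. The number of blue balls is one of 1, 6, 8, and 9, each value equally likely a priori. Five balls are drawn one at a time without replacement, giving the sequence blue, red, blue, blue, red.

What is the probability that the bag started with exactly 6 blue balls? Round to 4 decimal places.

Compute the likelihood of the observed sequence for each case: P(data | r = 1) = (1/10)(9/9)(0/8) = 0; P(data | r = 6) = (6/10)(4/9)(5/8)(4/7)(3/6) = 1/21; P(data | r = 8) = (8/10)(2/9)(7/8)(6/7)(1/6) = 1/45; P(data | r = 9) = (9/10)(1/9)(8/8)(7/7)(0/6) = 0.
Multiplying each by its prior: 1/4 · 0 = 0, 1/4 · 1/21 = 1/84, 1/4 · 1/45 = 1/180, 1/4 · 0 = 0; these sum to 11/630.
By Bayes' rule, P(r = 6 | data) = (1/84) / (11/630) = 15/22.

0.6818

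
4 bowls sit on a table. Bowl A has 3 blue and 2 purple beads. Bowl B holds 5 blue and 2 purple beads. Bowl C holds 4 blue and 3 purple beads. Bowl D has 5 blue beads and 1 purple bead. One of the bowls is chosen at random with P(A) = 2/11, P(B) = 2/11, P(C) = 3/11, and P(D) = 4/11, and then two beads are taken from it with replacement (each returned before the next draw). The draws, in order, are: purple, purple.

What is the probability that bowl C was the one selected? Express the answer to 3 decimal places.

For each hypothesis, P(data | H) works out to: P(data | bowl A) = (2/5)(2/5) = 0.16; P(data | bowl B) = (2/7)(2/7) = 0.081633; P(data | bowl C) = (3/7)(3/7) = 0.18367; P(data | bowl D) = (1/6)(1/6) = 0.027778.
The prior-weighted likelihoods are 2/11 · 0.16 = 0.029091, 2/11 · 0.081633 = 0.014842, 3/11 · 0.18367 = 0.050093, 4/11 · 0.027778 = 0.010101; with total 0.10413.
By Bayes' rule, P(bowl C | data) = (0.050093) / (0.10413) = 0.48107.

0.481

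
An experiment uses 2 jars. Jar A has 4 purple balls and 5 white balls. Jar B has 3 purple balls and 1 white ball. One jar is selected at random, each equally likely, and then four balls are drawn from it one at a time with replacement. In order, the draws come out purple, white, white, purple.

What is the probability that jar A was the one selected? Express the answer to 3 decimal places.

0.634

Under each hypothesis, the probability of the observed sequence is: P(data | jar A) = (4/9)(5/9)(5/9)(4/9) = 0.060966; P(data | jar B) = (3/4)(1/4)(1/4)(3/4) = 0.035156.
Weighting by the prior gives 1/2 · 0.060966 = 0.030483, 1/2 · 0.035156 = 0.017578; these sum to 0.048061.
So P(jar A | data) = (0.030483) / (0.048061) = 0.63426.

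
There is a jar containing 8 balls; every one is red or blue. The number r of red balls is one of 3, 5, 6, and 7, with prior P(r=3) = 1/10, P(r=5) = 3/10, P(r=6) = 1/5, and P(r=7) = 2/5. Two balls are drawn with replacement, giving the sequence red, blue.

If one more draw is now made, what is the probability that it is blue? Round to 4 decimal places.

For each hypothesis, P(data | H) works out to: P(data | r = 3) = (3/8)(5/8) = 15/64; P(data | r = 5) = (5/8)(3/8) = 15/64; P(data | r = 6) = (6/8)(2/8) = 3/16; P(data | r = 7) = (7/8)(1/8) = 7/64.
The prior-weighted likelihoods are 1/10 · 15/64 = 3/128, 3/10 · 15/64 = 9/128, 1/5 · 3/16 = 3/80, 2/5 · 7/64 = 7/160; summing to 7/40.
The posterior is then P(r = 3 | data) = 15/112, P(r = 5 | data) = 45/112, P(r = 6 | data) = 3/14, P(r = 7 | data) = 1/4.
The predictive probability is P(blue next | data) = (5/8)(15/112) + (3/8)(45/112) + (1/4)(3/14) + (1/8)(1/4) = 143/448.

0.3192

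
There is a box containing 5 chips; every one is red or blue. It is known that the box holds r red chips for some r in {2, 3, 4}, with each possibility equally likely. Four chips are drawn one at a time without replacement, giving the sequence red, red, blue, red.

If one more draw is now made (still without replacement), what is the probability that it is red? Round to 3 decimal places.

Compute the likelihood of the observed sequence for each case: P(data | r = 2) = (2/5)(1/4)(3/3)(0/2) = 0; P(data | r = 3) = (3/5)(2/4)(2/3)(1/2) = 1/10; P(data | r = 4) = (4/5)(3/4)(1/3)(2/2) = 1/5.
Multiplying each by its prior: 1/3 · 0 = 0, 1/3 · 1/10 = 1/30, 1/3 · 1/5 = 1/15; these sum to 1/10.
Normalising, the posterior is P(r = 2 | data) = 0, P(r = 3 | data) = 1/3, P(r = 4 | data) = 2/3.
The predictive probability is P(red next | data) = (0)(1/3) + (1)(2/3) = 2/3.

0.667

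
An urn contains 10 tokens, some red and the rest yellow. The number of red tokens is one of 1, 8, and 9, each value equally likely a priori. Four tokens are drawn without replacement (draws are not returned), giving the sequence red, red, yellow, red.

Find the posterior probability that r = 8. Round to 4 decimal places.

Compute the likelihood of the observed sequence for each case: P(data | r = 1) = (1/10)(0/9) = 0; P(data | r = 8) = (8/10)(7/9)(2/8)(6/7) = 2/15; P(data | r = 9) = (9/10)(8/9)(1/8)(7/7) = 1/10.
Multiplying each by its prior: 1/3 · 0 = 0, 1/3 · 2/15 = 2/45, 1/3 · 1/10 = 1/30; summing to 7/90.
Hence P(r = 8 | data) = (2/45) / (7/90) = 4/7.

0.5714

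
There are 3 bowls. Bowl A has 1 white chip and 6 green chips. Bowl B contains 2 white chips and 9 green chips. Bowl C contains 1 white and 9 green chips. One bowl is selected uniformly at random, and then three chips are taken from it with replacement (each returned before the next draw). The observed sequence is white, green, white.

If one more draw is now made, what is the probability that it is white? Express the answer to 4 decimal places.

For each hypothesis, P(data | H) works out to: P(data | bowl A) = (1/7)(6/7)(1/7) = 0.017493; P(data | bowl B) = (2/11)(9/11)(2/11) = 0.027047; P(data | bowl C) = (1/10)(9/10)(1/10) = 0.009.
Weighting by the prior gives 1/3 · 0.017493 = 0.0058309, 1/3 · 0.027047 = 0.0090158, 1/3 · 0.009 = 0.003; summing to 0.017847.
The posterior is then P(bowl A | data) = 0.32672, P(bowl B | data) = 0.50518, P(bowl C | data) = 0.1681.
The predictive probability is P(white next | data) = (1/7)(0.32672) + (2/11)(0.50518) + (1/10)(0.1681) = 0.15534.

0.1553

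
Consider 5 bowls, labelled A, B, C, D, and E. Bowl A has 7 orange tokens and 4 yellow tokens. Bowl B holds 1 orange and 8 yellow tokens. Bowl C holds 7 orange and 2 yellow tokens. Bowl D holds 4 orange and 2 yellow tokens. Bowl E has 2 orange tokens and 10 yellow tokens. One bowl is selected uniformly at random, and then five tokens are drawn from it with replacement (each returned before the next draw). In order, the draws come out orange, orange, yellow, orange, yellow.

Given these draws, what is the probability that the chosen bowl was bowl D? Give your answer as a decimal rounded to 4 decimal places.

Compute the likelihood of the observed sequence for each case: P(data | bowl A) = (7/11)(7/11)(4/11)(7/11)(4/11) = 0.034076; P(data | bowl B) = (1/9)(1/9)(8/9)(1/9)(8/9) = 0.0010838; P(data | bowl C) = (7/9)(7/9)(2/9)(7/9)(2/9) = 0.023235; P(data | bowl D) = (4/6)(4/6)(2/6)(4/6)(2/6) = 0.032922; P(data | bowl E) = (2/12)(2/12)(10/12)(2/12)(10/12) = 0.003215.
The prior-weighted likelihoods are 1/5 · 0.034076 = 0.0068152, 1/5 · 0.0010838 = 0.00021677, 1/5 · 0.023235 = 0.004647, 1/5 · 0.032922 = 0.0065844, 1/5 · 0.003215 = 0.000643; summing to 0.018906.
So P(bowl D | data) = (0.0065844) / (0.018906) = 0.34826.

0.3483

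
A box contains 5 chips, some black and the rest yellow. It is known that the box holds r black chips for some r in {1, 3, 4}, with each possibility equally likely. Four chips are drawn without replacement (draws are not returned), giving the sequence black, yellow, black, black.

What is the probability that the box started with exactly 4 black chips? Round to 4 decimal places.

Compute the likelihood of the observed sequence for each case: P(data | r = 1) = (1/5)(4/4)(0/3) = 0; P(data | r = 3) = (3/5)(2/4)(2/3)(1/2) = 1/10; P(data | r = 4) = (4/5)(1/4)(3/3)(2/2) = 1/5.
Multiplying each by its prior: 1/3 · 0 = 0, 1/3 · 1/10 = 1/30, 1/3 · 1/5 = 1/15; summing to 1/10.
Hence P(r = 4 | data) = (1/15) / (1/10) = 2/3.

0.6667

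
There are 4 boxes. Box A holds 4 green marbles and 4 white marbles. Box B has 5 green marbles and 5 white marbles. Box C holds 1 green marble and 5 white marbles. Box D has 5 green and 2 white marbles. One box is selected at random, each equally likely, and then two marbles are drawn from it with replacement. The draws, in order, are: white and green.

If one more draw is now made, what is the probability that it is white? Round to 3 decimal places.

Under each hypothesis, the probability of the observed sequence is: P(data | box A) = (4/8)(4/8) = 0.25; P(data | box B) = (5/10)(5/10) = 0.25; P(data | box C) = (5/6)(1/6) = 0.13889; P(data | box D) = (2/7)(5/7) = 0.20408.
The prior-weighted likelihoods are 1/4 · 0.25 = 0.0625, 1/4 · 0.25 = 0.0625, 1/4 · 0.13889 = 0.034722, 1/4 · 0.20408 = 0.05102; these sum to 0.21074.
The posterior is then P(box A | data) = 0.29657, P(box B | data) = 0.29657, P(box C | data) = 0.16476, P(box D | data) = 0.2421.
Averaging over the posterior, P(white next | data) = (1/2)(0.29657) + (1/2)(0.29657) + (5/6)(0.16476) + (2/7)(0.2421) = 0.50304.

0.503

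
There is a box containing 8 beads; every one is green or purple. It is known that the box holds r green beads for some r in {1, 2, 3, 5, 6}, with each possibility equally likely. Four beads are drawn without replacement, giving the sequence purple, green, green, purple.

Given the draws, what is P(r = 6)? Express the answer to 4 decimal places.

Under each hypothesis, the probability of the observed sequence is: P(data | r = 1) = (7/8)(1/7)(0/6) = 0; P(data | r = 2) = (6/8)(2/7)(1/6)(5/5) = 1/28; P(data | r = 3) = (5/8)(3/7)(2/6)(4/5) = 1/14; P(data | r = 5) = (3/8)(5/7)(4/6)(2/5) = 1/14; P(data | r = 6) = (2/8)(6/7)(5/6)(1/5) = 1/28.
The prior-weighted likelihoods are 1/5 · 0 = 0, 1/5 · 1/28 = 1/140, 1/5 · 1/14 = 1/70, 1/5 · 1/14 = 1/70, 1/5 · 1/28 = 1/140; these sum to 3/70.
By Bayes' rule, P(r = 6 | data) = (1/140) / (3/70) = 1/6.

0.1667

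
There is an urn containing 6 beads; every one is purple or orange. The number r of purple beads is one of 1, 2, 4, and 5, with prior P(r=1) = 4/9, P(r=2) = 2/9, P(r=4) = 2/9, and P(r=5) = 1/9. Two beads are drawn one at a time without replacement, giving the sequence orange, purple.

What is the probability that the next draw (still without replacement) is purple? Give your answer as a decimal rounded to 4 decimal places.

The likelihood of the observed sequence under each hypothesis: P(data | r = 1) = (5/6)(1/5) = 1/6; P(data | r = 2) = (4/6)(2/5) = 4/15; P(data | r = 4) = (2/6)(4/5) = 4/15; P(data | r = 5) = (1/6)(5/5) = 1/6.
Weighting by the prior gives 4/9 · 1/6 = 2/27, 2/9 · 4/15 = 8/135, 2/9 · 4/15 = 8/135, 1/9 · 1/6 = 1/54; summing to 19/90.
Dividing through by the total gives posterior P(r = 1 | data) = 20/57, P(r = 2 | data) = 16/57, P(r = 4 | data) = 16/57, P(r = 5 | data) = 5/57.
So P(purple next | data) = Σ P(purple next | H) P(H | data) = (0)(20/57) + (1/4)(16/57) + (3/4)(16/57) + (1)(5/57) = 7/19.

0.3684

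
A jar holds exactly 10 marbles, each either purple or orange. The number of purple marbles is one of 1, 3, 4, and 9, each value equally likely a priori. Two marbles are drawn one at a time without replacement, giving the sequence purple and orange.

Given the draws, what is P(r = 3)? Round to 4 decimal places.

0.3333

For each hypothesis, P(data | H) works out to: P(data | r = 1) = (1/10)(9/9) = 1/10; P(data | r = 3) = (3/10)(7/9) = 7/30; P(data | r = 4) = (4/10)(6/9) = 4/15; P(data | r = 9) = (9/10)(1/9) = 1/10.
The prior-weighted likelihoods are 1/4 · 1/10 = 1/40, 1/4 · 7/30 = 7/120, 1/4 · 4/15 = 1/15, 1/4 · 1/10 = 1/40; with total 7/40.
Hence P(r = 3 | data) = (7/120) / (7/40) = 1/3.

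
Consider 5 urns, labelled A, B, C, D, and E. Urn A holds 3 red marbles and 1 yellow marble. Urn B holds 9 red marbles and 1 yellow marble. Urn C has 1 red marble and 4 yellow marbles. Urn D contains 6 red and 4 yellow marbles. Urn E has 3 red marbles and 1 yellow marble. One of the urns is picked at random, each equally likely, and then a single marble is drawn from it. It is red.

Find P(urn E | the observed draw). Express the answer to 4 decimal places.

Under each hypothesis, the probability of this draw is: P(data | urn A) = (3/4) = 3/4; P(data | urn B) = (9/10) = 9/10; P(data | urn C) = (1/5) = 1/5; P(data | urn D) = (6/10) = 3/5; P(data | urn E) = (3/4) = 3/4.
Weighting by the prior gives 1/5 · 3/4 = 3/20, 1/5 · 9/10 = 9/50, 1/5 · 1/5 = 1/25, 1/5 · 3/5 = 3/25, 1/5 · 3/4 = 3/20; summing to 16/25.
By Bayes' rule, P(urn E | data) = (3/20) / (16/25) = 15/64.

0.2344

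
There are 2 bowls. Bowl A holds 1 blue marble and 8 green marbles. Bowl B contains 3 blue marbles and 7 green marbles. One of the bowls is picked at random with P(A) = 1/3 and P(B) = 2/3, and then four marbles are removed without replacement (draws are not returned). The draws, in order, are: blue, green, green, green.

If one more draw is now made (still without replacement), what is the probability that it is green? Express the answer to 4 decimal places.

Under each hypothesis, the probability of the observed sequence is: P(data | bowl A) = (1/9)(8/8)(7/7)(6/6) = 1/9; P(data | bowl B) = (3/10)(7/9)(6/8)(5/7) = 1/8.
The prior-weighted likelihoods are 1/3 · 1/9 = 1/27, 2/3 · 1/8 = 1/12; with total 13/108.
Normalising, the posterior is P(bowl A | data) = 4/13, P(bowl B | data) = 9/13.
Averaging over the posterior, P(green next | data) = (1)(4/13) + (2/3)(9/13) = 10/13.

0.7692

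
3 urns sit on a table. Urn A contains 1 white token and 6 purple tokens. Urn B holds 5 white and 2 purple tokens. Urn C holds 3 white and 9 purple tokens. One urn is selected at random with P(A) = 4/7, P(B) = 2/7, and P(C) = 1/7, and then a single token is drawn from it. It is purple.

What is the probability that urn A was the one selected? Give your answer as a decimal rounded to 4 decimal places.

Compute the likelihood of this draw for each case: P(data | urn A) = (6/7) = 6/7; P(data | urn B) = (2/7) = 2/7; P(data | urn C) = (9/12) = 3/4.
The prior-weighted likelihoods are 4/7 · 6/7 = 24/49, 2/7 · 2/7 = 4/49, 1/7 · 3/4 = 3/28; summing to 19/28.
By Bayes' rule, P(urn A | data) = (24/49) / (19/28) = 96/133.

0.7218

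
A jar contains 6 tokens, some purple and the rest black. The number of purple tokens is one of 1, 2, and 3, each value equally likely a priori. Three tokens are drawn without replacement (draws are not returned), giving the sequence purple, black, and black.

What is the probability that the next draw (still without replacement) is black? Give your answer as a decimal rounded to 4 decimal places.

The likelihood of the observed sequence under each hypothesis: P(data | r = 1) = (1/6)(5/5)(4/4) = 1/6; P(data | r = 2) = (2/6)(4/5)(3/4) = 1/5; P(data | r = 3) = (3/6)(3/5)(2/4) = 3/20.
Multiplying each by its prior: 1/3 · 1/6 = 1/18, 1/3 · 1/5 = 1/15, 1/3 · 3/20 = 1/20; with total 31/180.
Normalising, the posterior is P(r = 1 | data) = 10/31, P(r = 2 | data) = 12/31, P(r = 3 | data) = 9/31.
Averaging over the posterior, P(black next | data) = (1)(10/31) + (2/3)(12/31) + (1/3)(9/31) = 21/31.

0.6774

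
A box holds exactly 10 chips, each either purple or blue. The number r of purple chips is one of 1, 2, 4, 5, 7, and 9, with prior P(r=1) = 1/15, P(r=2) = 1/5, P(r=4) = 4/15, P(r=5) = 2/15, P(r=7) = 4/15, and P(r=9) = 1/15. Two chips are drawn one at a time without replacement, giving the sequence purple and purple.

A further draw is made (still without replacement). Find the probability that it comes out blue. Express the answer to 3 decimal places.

For each hypothesis, P(data | H) works out to: P(data | r = 1) = (1/10)(0/9) = 0; P(data | r = 2) = (2/10)(1/9) = 1/45; P(data | r = 4) = (4/10)(3/9) = 2/15; P(data | r = 5) = (5/10)(4/9) = 2/9; P(data | r = 7) = (7/10)(6/9) = 7/15; P(data | r = 9) = (9/10)(8/9) = 4/5.
Weighting by the prior gives 1/15 · 0 = 0, 1/5 · 1/45 = 1/225, 4/15 · 2/15 = 8/225, 2/15 · 2/9 = 4/135, 4/15 · 7/15 = 28/225, 1/15 · 4/5 = 4/75; with total 167/675.
Dividing through by the total gives posterior P(r = 1 | data) = 0, P(r = 2 | data) = 3/167, P(r = 4 | data) = 24/167, P(r = 5 | data) = 20/167, P(r = 7 | data) = 84/167, P(r = 9 | data) = 36/167.
So P(blue next | data) = Σ P(blue next | H) P(H | data) = (1)(3/167) + (3/4)(24/167) + (5/8)(20/167) + (3/8)(84/167) + (1/8)(36/167) = 139/334.

0.416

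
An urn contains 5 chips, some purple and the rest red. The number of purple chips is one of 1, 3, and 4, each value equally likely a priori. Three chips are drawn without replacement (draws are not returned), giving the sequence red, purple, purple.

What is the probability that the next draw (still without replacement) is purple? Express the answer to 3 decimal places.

Compute the likelihood of the observed sequence for each case: P(data | r = 1) = (4/5)(1/4)(0/3) = 0; P(data | r = 3) = (2/5)(3/4)(2/3) = 1/5; P(data | r = 4) = (1/5)(4/4)(3/3) = 1/5.
Multiplying each by its prior: 1/3 · 0 = 0, 1/3 · 1/5 = 1/15, 1/3 · 1/5 = 1/15; summing to 2/15.
Normalising, the posterior is P(r = 1 | data) = 0, P(r = 3 | data) = 1/2, P(r = 4 | data) = 1/2.
Averaging over the posterior, P(purple next | data) = (1/2)(1/2) + (1)(1/2) = 3/4.

0.750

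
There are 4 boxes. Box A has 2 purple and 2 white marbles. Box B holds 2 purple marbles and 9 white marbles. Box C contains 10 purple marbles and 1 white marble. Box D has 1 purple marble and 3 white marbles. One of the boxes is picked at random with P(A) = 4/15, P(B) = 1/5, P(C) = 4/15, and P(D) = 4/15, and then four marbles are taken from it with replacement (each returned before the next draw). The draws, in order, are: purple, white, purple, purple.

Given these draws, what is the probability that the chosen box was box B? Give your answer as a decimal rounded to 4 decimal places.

Under each hypothesis, the probability of the observed sequence is: P(data | box A) = (2/4)(2/4)(2/4)(2/4) = 0.0625; P(data | box B) = (2/11)(9/11)(2/11)(2/11) = 0.0049177; P(data | box C) = (10/11)(1/11)(10/11)(10/11) = 0.068301; P(data | box D) = (1/4)(3/4)(1/4)(1/4) = 0.011719.
Weighting by the prior gives 4/15 · 0.0625 = 0.016667, 1/5 · 0.0049177 = 0.00098354, 4/15 · 0.068301 = 0.018214, 4/15 · 0.011719 = 0.003125; summing to 0.038989.
Hence P(box B | data) = (0.00098354) / (0.038989) = 0.025226.

0.0252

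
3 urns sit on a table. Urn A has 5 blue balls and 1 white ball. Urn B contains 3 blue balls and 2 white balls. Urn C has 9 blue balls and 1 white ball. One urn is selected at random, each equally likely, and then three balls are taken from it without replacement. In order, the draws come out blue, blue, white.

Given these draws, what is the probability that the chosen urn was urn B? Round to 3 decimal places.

0.429

Compute the likelihood of the observed sequence for each case: P(data | urn A) = (5/6)(4/5)(1/4) = 1/6; P(data | urn B) = (3/5)(2/4)(2/3) = 1/5; P(data | urn C) = (9/10)(8/9)(1/8) = 1/10.
Multiplying each by its prior: 1/3 · 1/6 = 1/18, 1/3 · 1/5 = 1/15, 1/3 · 1/10 = 1/30; summing to 7/45.
Therefore the posterior P(urn B | data) = (1/15) / (7/45) = 3/7.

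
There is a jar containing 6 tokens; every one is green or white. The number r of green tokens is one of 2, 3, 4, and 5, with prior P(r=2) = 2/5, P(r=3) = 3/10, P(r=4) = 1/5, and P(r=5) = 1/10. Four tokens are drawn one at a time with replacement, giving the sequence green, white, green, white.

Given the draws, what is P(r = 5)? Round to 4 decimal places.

Under each hypothesis, the probability of the observed sequence is: P(data | r = 2) = (2/6)(4/6)(2/6)(4/6) = 0.049383; P(data | r = 3) = (3/6)(3/6)(3/6)(3/6) = 0.0625; P(data | r = 4) = (4/6)(2/6)(4/6)(2/6) = 0.049383; P(data | r = 5) = (5/6)(1/6)(5/6)(1/6) = 0.01929.
The prior-weighted likelihoods are 2/5 · 0.049383 = 0.019753, 3/10 · 0.0625 = 0.01875, 1/5 · 0.049383 = 0.0098765, 1/10 · 0.01929 = 0.001929; with total 0.050309.
By Bayes' rule, P(r = 5 | data) = (0.001929) / (0.050309) = 0.038344.

0.0383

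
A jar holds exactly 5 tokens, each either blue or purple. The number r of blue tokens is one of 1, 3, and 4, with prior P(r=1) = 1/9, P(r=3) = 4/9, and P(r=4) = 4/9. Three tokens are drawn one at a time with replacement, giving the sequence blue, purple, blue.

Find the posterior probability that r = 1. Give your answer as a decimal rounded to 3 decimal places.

0.029

Compute the likelihood of the observed sequence for each case: P(data | r = 1) = (1/5)(4/5)(1/5) = 0.032; P(data | r = 3) = (3/5)(2/5)(3/5) = 0.144; P(data | r = 4) = (4/5)(1/5)(4/5) = 0.128.
The prior-weighted likelihoods are 1/9 · 0.032 = 0.0035556, 4/9 · 0.144 = 0.064, 4/9 · 0.128 = 0.056889; summing to 0.12444.
Hence P(r = 1 | data) = (0.0035556) / (0.12444) = 0.028571.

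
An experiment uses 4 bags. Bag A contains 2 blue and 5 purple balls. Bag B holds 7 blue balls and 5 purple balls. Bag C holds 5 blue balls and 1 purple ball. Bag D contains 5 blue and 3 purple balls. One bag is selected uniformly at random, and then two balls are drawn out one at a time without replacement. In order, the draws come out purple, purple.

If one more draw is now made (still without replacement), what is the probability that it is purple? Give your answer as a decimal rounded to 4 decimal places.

For each hypothesis, P(data | H) works out to: P(data | bag A) = (5/7)(4/6) = 10/21; P(data | bag B) = (5/12)(4/11) = 5/33; P(data | bag C) = (1/6)(0/5) = 0; P(data | bag D) = (3/8)(2/7) = 3/28.
Multiplying each by its prior: 1/4 · 10/21 = 5/42, 1/4 · 5/33 = 5/132, 1/4 · 0 = 0, 1/4 · 3/28 = 3/112; these sum to 97/528.
Dividing through by the total gives posterior P(bag A | data) = 0.64801, P(bag B | data) = 0.20619, P(bag C | data) = 0, P(bag D | data) = 0.1458.
The predictive probability is P(purple next | data) = (3/5)(0.64801) + (3/10)(0.20619) + (1/6)(0.1458) = 0.47496.

0.4750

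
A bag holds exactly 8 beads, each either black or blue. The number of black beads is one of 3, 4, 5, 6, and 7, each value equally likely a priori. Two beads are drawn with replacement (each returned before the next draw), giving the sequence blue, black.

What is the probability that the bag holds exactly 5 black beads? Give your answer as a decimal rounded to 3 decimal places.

0.231

For each hypothesis, P(data | H) works out to: P(data | r = 3) = (5/8)(3/8) = 15/64; P(data | r = 4) = (4/8)(4/8) = 1/4; P(data | r = 5) = (3/8)(5/8) = 15/64; P(data | r = 6) = (2/8)(6/8) = 3/16; P(data | r = 7) = (1/8)(7/8) = 7/64.
The prior-weighted likelihoods are 1/5 · 15/64 = 3/64, 1/5 · 1/4 = 1/20, 1/5 · 15/64 = 3/64, 1/5 · 3/16 = 3/80, 1/5 · 7/64 = 7/320; summing to 13/64.
So P(r = 5 | data) = (3/64) / (13/64) = 3/13.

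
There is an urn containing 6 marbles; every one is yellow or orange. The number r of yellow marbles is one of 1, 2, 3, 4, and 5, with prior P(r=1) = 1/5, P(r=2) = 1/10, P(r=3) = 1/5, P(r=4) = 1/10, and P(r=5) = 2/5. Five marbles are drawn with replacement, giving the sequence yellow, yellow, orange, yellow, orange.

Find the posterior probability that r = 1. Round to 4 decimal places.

Compute the likelihood of the observed sequence for each case: P(data | r = 1) = (1/6)(1/6)(5/6)(1/6)(5/6) = 0.003215; P(data | r = 2) = (2/6)(2/6)(4/6)(2/6)(4/6) = 0.016461; P(data | r = 3) = (3/6)(3/6)(3/6)(3/6)(3/6) = 0.03125; P(data | r = 4) = (4/6)(4/6)(2/6)(4/6)(2/6) = 0.032922; P(data | r = 5) = (5/6)(5/6)(1/6)(5/6)(1/6) = 0.016075.
Multiplying each by its prior: 1/5 · 0.003215 = 0.000643, 1/10 · 0.016461 = 0.0016461, 1/5 · 0.03125 = 0.00625, 1/10 · 0.032922 = 0.0032922, 2/5 · 0.016075 = 0.00643; summing to 0.018261.
By Bayes' rule, P(r = 1 | data) = (0.000643) / (0.018261) = 0.035211.

0.0352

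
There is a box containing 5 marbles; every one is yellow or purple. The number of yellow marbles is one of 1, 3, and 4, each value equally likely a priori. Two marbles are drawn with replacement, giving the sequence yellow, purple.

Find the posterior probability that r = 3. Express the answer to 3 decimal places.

The likelihood of the observed sequence under each hypothesis: P(data | r = 1) = (1/5)(4/5) = 4/25; P(data | r = 3) = (3/5)(2/5) = 6/25; P(data | r = 4) = (4/5)(1/5) = 4/25.
Weighting by the prior gives 1/3 · 4/25 = 4/75, 1/3 · 6/25 = 2/25, 1/3 · 4/25 = 4/75; with total 14/75.
By Bayes' rule, P(r = 3 | data) = (2/25) / (14/75) = 3/7.

0.429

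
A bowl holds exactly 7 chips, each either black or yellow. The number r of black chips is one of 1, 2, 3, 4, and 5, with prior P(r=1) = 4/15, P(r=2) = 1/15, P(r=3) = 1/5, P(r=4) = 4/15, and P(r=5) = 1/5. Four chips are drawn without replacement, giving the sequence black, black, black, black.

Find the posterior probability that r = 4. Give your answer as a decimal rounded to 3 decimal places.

0.211

The likelihood of the observed sequence under each hypothesis: P(data | r = 1) = (1/7)(0/6) = 0; P(data | r = 2) = (2/7)(1/6)(0/5) = 0; P(data | r = 3) = (3/7)(2/6)(1/5)(0/4) = 0; P(data | r = 4) = (4/7)(3/6)(2/5)(1/4) = 1/35; P(data | r = 5) = (5/7)(4/6)(3/5)(2/4) = 1/7.
The prior-weighted likelihoods are 4/15 · 0 = 0, 1/15 · 0 = 0, 1/5 · 0 = 0, 4/15 · 1/35 = 4/525, 1/5 · 1/7 = 1/35; summing to 19/525.
By Bayes' rule, P(r = 4 | data) = (4/525) / (19/525) = 4/19.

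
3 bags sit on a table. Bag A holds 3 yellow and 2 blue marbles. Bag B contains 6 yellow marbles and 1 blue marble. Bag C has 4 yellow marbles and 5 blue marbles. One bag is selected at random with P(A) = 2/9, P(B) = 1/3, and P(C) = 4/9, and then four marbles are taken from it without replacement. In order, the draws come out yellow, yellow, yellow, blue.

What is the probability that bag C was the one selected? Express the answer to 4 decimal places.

Compute the likelihood of the observed sequence for each case: P(data | bag A) = (3/5)(2/4)(1/3)(2/2) = 0.1; P(data | bag B) = (6/7)(5/6)(4/5)(1/4) = 0.14286; P(data | bag C) = (4/9)(3/8)(2/7)(5/6) = 0.039683.
Multiplying each by its prior: 2/9 · 0.1 = 0.022222, 1/3 · 0.14286 = 0.047619, 4/9 · 0.039683 = 0.017637; with total 0.087478.
By Bayes' rule, P(bag C | data) = (0.017637) / (0.087478) = 0.20161.

0.2016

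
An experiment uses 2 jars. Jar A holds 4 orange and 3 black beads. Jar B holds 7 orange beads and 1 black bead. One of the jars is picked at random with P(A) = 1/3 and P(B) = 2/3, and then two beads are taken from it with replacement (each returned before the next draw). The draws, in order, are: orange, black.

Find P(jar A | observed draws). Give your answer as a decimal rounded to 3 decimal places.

Compute the likelihood of the observed sequence for each case: P(data | jar A) = (4/7)(3/7) = 0.2449; P(data | jar B) = (7/8)(1/8) = 0.10938.
Multiplying each by its prior: 1/3 · 0.2449 = 0.081633, 2/3 · 0.10938 = 0.072917; summing to 0.15455.
So P(jar A | data) = (0.081633) / (0.15455) = 0.5282.

0.528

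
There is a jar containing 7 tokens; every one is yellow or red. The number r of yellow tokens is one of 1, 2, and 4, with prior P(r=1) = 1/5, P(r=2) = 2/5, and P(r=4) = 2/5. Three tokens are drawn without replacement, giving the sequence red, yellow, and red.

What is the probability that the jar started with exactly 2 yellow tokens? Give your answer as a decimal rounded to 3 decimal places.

0.506

The likelihood of the observed sequence under each hypothesis: P(data | r = 1) = (6/7)(1/6)(5/5) = 1/7; P(data | r = 2) = (5/7)(2/6)(4/5) = 4/21; P(data | r = 4) = (3/7)(4/6)(2/5) = 4/35.
Multiplying each by its prior: 1/5 · 1/7 = 1/35, 2/5 · 4/21 = 8/105, 2/5 · 4/35 = 8/175; summing to 79/525.
So P(r = 2 | data) = (8/105) / (79/525) = 40/79.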